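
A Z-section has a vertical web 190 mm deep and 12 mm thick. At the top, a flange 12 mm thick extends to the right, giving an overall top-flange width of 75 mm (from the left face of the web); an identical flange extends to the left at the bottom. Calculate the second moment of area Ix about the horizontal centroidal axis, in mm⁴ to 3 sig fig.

Break the section into simple shapes (no overlaps), measuring from the bottom-left corner of the bounding box.
Web: 12 × 190, A = 2 280 mm², y = 95 mm, Ī = 6 859 000 mm⁴.
Top flange (beyond web): 63 × 12, A = 756 mm², y = 184 mm, Ī = 9 072 mm⁴.
Bottom flange (beyond web): 63 × 12, A = 756 mm², y = 6 mm, Ī = 9 072 mm⁴.
Centroid: ȳ = ΣA·y / ΣA = 95 mm.
Transfer each piece to the horizontal centroidal axis using Ī + A·d² with d = y − 95:
  web: d = 0 mm → contributes +6 859 000 mm⁴
  top flange (beyond web): d = 89 mm → contributes +5 997 348 mm⁴
  bottom flange (beyond web): d = -89 mm → contributes +5 997 348 mm⁴
Total I = 18 853 696 mm⁴.

Ix ≈ 1.89 × 10⁷ mm⁴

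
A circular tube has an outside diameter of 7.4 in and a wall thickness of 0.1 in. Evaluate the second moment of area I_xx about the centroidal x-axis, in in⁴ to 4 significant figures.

I_xx ≈ 15.28 in⁴

Decompose the section into non-overlapping parts with the origin at the bottom-left of its bounding rectangle.
Outer circle: ⌀7.4, A = 43.0084 in², y = 3.7 in, Ī = 147.196 in⁴.
Bore (subtracted): ⌀7.2, A = 40.715 in², y = 3.7 in, Ī = 131.917 in⁴.
By symmetry the centroid is at mid-height, ȳ = 3.7 in.
All pieces are centred on the centroidal x-axis, so I = ΣĪ (holes subtracted) = 15.2795 in⁴.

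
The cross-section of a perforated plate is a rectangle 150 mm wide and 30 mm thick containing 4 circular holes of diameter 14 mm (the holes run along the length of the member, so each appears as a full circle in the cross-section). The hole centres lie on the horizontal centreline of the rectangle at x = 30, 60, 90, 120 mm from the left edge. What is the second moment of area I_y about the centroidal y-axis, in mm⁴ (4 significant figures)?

Decompose the section into non-overlapping parts with the origin at the bottom-left of its bounding rectangle.
Plate: 150 × 30, A = 4 500 mm², x = 75 mm, Ī = 8 437 500 mm⁴.
Hole 1 (subtracted): ⌀14, A = 153.938 mm², x = 30 mm, Ī = 1885.74 mm⁴.
Hole 2 (subtracted): ⌀14, A = 153.938 mm², x = 60 mm, Ī = 1885.74 mm⁴.
Hole 3 (subtracted): ⌀14, A = 153.938 mm², x = 90 mm, Ī = 1885.74 mm⁴.
Hole 4 (subtracted): ⌀14, A = 153.938 mm², x = 120 mm, Ī = 1885.74 mm⁴.
By symmetry the centroid is at mid-width, x̄ = 75 mm.
Transfer each piece to the centroidal y-axis using Ī + A·d² with d = x − 75:
  plate: d = 0 mm → contributes +8 437 500 mm⁴
  hole 1: d = -45 mm → contributes −313 610 mm⁴
  hole 2: d = -15 mm → contributes −36521.8 mm⁴
  hole 3: d = 15 mm → contributes −36521.8 mm⁴
  hole 4: d = 45 mm → contributes −313 610 mm⁴
Total I = 7 737 236 mm⁴.

I_y ≈ 7.737 × 10⁶ mm⁴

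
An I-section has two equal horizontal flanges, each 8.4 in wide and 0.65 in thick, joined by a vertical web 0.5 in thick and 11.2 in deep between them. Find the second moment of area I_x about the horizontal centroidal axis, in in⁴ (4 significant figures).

I_x ≈ 442.3 in⁴

Split into non-overlapping primitives; take the origin at the lower-left of the bounding box.
Bottom flange: 8.4 × 0.65, A = 5.46 in², y = 0.325 in, Ī = 0.192238 in⁴.
Web: 0.5 × 11.2, A = 5.6 in², y = 6.25 in, Ī = 58.5387 in⁴.
Top flange: 8.4 × 0.65, A = 5.46 in², y = 12.175 in, Ī = 0.192238 in⁴.
By symmetry the centroid is at mid-height, ȳ = 6.25 in.
Transfer each piece to the horizontal centroidal axis using Ī + A·d² with d = y − 6.25:
  bottom flange: d = -5.925 in → contributes +191.869 in⁴
  web: d = 0 in → contributes +58.5387 in⁴
  top flange: d = 5.925 in → contributes +191.869 in⁴
Total I = 442.277 in⁴.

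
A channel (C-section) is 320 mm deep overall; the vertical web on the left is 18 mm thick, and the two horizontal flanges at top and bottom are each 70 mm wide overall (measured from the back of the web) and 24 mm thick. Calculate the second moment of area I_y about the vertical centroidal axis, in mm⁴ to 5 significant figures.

Split into non-overlapping primitives; take the origin at the lower-left of the bounding box.
Web: 18 × 320, A = 5 760 mm², x = 9 mm, Ī = 155 520 mm⁴.
Top flange (beyond web): 52 × 24, A = 1 248 mm², x = 44 mm, Ī = 281 216 mm⁴.
Bottom flange (beyond web): 52 × 24, A = 1 248 mm², x = 44 mm, Ī = 281 216 mm⁴.
Centroid: x̄ = ΣA·x / ΣA = 19.5814 mm.
Transfer each piece to the vertical centroidal axis using Ī + A·d² with d = x − 19.5814:
  web: d = -10.5814 mm → contributes +800443.7 mm⁴
  top flange (beyond web): d = 24.4186 mm → contributes +1 025 359 mm⁴
  bottom flange (beyond web): d = 24.4186 mm → contributes +1 025 359 mm⁴
Total I = 2 851 161 mm⁴.

I_y ≈ 2.8512 × 10⁶ mm⁴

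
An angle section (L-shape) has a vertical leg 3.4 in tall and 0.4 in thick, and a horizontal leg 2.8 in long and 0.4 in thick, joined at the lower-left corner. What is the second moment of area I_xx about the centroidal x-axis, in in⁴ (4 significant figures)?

Decompose the section into non-overlapping parts with the origin at the bottom-left of its bounding rectangle.
Vertical leg: 0.4 × 3.4, A = 1.36 in², y = 1.7 in, Ī = 1.31013 in⁴.
Horizontal leg (remainder): 2.4 × 0.4, A = 0.96 in², y = 0.2 in, Ī = 0.0128 in⁴.
Centroid: ȳ = ΣA·y / ΣA = 1.07931 in.
Transfer each piece to the centroidal x-axis using Ī + A·d² with d = y − 1.07931:
  vertical leg: d = 0.62069 in → contributes +1.83408 in⁴
  horizontal leg (remainder): d = -0.87931 in → contributes +0.755059 in⁴
Total I = 2.58914 in⁴.

I_xx ≈ 2.589 in⁴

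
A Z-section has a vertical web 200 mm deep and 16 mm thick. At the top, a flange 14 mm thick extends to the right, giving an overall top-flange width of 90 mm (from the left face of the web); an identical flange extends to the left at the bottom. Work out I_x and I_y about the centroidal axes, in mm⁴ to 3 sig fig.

I_x ≈ 2.86 × 10⁷ mm⁴, I_y ≈ 5.21 × 10⁶ mm⁴

Treat the section as a set of non-overlapping primitives; coordinates are from the bounding-box lower-left.
Web: 16 × 200, A = 3 200 mm², y = 100 mm, Ī = 10 666 667 mm⁴.
Top flange (beyond web): 74 × 14, A = 1 036 mm², y = 193 mm, Ī = 16 921 mm⁴.
Bottom flange (beyond web): 74 × 14, A = 1 036 mm², y = 7 mm, Ī = 16 921 mm⁴.
Centroid: ȳ = ΣA·y / ΣA = 100 mm.
Transfer each piece to the centroidal x-axis using Ī + A·d² with d = y − 100:
  web: d = 0 mm → contributes +10 666 667 mm⁴
  top flange (beyond web): d = 93 mm → contributes +8 977 285 mm⁴
  bottom flange (beyond web): d = -93 mm → contributes +8 977 285 mm⁴
Total I = 28 621 237 mm⁴.
For the y-axis: x̄ = 82 mm.
Repeating about the centroidal y-axis gives I_y = 5 209 589 mm⁴.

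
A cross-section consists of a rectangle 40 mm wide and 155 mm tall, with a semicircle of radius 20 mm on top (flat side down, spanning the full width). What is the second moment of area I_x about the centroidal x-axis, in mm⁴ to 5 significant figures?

I_x ≈ 1.6649 × 10⁷ mm⁴

Decompose the section into non-overlapping parts with the origin at the bottom-left of its bounding rectangle.
Rectangular body: 40 × 155, A = 6 200 mm², y = 77.5 mm, Ī = 12 412 917 mm⁴.
Semicircular cap: semicircle r = 20, A = 628.3185 mm², y = 163.4883 mm, Ī = 17561.11 mm⁴.
Centroid: ȳ = ΣA·y / ΣA = 85.41235 mm.
Transfer each piece to the centroidal x-axis using Ī + A·d² with d = y − 85.41235:
  rectangular body: d = -7.912346 mm → contributes +12 801 069 mm⁴
  semicircular cap: d = 78.07592 mm → contributes +3 847 696 mm⁴
Total I = 16 648 765 mm⁴.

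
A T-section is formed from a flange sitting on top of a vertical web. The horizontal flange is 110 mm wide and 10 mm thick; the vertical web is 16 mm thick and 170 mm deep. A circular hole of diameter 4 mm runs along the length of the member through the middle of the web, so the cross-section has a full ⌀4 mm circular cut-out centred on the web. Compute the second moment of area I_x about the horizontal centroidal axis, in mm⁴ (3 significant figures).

I_x ≈ 1.29 × 10⁷ mm⁴

Break the section into simple shapes (no overlaps), measuring from the bottom-left corner of the bounding box.
Flange: 110 × 10, A = 1 100 mm², y = 175 mm, Ī = 9166.7 mm⁴.
Web: 16 × 170, A = 2 720 mm², y = 85 mm, Ī = 6 550 667 mm⁴.
Hole (subtracted): ⌀4, A = 12.566 mm², y = 85 mm, Ī = 12.566 mm⁴.
Centroid: ȳ = ΣA·y / ΣA = 111 mm.
Transfer each piece to the horizontal centroidal axis using Ī + A·d² with d = y − 111:
  flange: d = 63.998 mm → contributes +4 514 518 mm⁴
  web: d = -26.002 mm → contributes +8 389 637 mm⁴
  hole: d = -26.002 mm → contributes −8508.6 mm⁴
Total I = 12 895 646 mm⁴.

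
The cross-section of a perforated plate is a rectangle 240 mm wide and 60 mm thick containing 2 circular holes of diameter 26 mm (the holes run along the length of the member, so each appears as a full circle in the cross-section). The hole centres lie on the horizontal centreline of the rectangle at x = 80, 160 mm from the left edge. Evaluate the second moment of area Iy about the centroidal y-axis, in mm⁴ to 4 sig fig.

Decompose the section into non-overlapping parts with the origin at the bottom-left of its bounding rectangle.
Plate: 240 × 60, A = 14 400 mm², x = 120 mm, Ī = 69 120 000 mm⁴.
Hole 1 (subtracted): ⌀26, A = 530.929 mm², x = 80 mm, Ī = 22431.8 mm⁴.
Hole 2 (subtracted): ⌀26, A = 530.929 mm², x = 160 mm, Ī = 22431.8 mm⁴.
By symmetry the centroid is at mid-width, x̄ = 120 mm.
Transfer each piece to the centroidal y-axis using Ī + A·d² with d = x − 120:
  plate: d = 0 mm → contributes +69 120 000 mm⁴
  hole 1: d = -40 mm → contributes −871 918 mm⁴
  hole 2: d = 40 mm → contributes −871 918 mm⁴
Total I = 67 376 163 mm⁴.

Iy ≈ 6.738 × 10⁷ mm⁴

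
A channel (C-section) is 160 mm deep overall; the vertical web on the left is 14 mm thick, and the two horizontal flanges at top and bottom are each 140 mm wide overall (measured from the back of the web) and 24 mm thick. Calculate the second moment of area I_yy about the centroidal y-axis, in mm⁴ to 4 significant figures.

I_yy ≈ 1.605 × 10⁷ mm⁴

Split into non-overlapping primitives; take the origin at the lower-left of the bounding box.
Web: 14 × 160, A = 2 240 mm², x = 7 mm, Ī = 36586.7 mm⁴.
Top flange (beyond web): 126 × 24, A = 3 024 mm², x = 77 mm, Ī = 4 000 752 mm⁴.
Bottom flange (beyond web): 126 × 24, A = 3 024 mm², x = 77 mm, Ī = 4 000 752 mm⁴.
Centroid: x̄ = ΣA·x / ΣA = 58.0811 mm.
Transfer each piece to the centroidal y-axis using Ī + A·d² with d = x − 58.0811:
  web: d = -51.0811 mm → contributes +5 881 367 mm⁴
  top flange (beyond web): d = 18.9189 mm → contributes +5 083 119 mm⁴
  bottom flange (beyond web): d = 18.9189 mm → contributes +5 083 119 mm⁴
Total I = 16 047 604 mm⁴.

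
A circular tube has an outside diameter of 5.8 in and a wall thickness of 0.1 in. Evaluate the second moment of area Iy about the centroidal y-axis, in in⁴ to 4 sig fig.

Treat the section as a set of non-overlapping primitives; coordinates are from the bounding-box lower-left.
Outer circle: ⌀5.8, A = 26.4208 in², x = 2.9 in, Ī = 55.5497 in⁴.
Bore (subtracted): ⌀5.6, A = 24.6301 in², x = 2.9 in, Ī = 48.275 in⁴.
By symmetry the centroid is at mid-width, x̄ = 2.9 in.
All pieces are centred on the centroidal y-axis, so I = ΣĪ (holes subtracted) = 7.27475 in⁴.

Iy ≈ 7.275 in⁴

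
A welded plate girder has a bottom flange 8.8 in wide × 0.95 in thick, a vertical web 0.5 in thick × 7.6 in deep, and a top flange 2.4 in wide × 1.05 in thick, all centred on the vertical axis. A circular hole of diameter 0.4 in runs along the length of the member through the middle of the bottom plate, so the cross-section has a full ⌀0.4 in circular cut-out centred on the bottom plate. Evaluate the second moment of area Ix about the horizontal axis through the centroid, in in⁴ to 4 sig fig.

Ix ≈ 176.2 in⁴

Break the section into simple shapes (no overlaps), measuring from the bottom-left corner of the bounding box.
Bottom plate: 8.8 × 0.95, A = 8.36 in², y = 0.475 in, Ī = 0.628742 in⁴.
Web plate: 0.5 × 7.6, A = 3.8 in², y = 4.75 in, Ī = 18.2907 in⁴.
Top plate: 2.4 × 1.05, A = 2.52 in², y = 9.075 in, Ī = 0.231525 in⁴.
Hole (subtracted): ⌀0.4, A = 0.125664 in², y = 0.475 in, Ī = 0.00125664 in⁴.
Centroid: ȳ = ΣA·y / ΣA = 3.0802 in.
Transfer each piece to the horizontal axis through the centroid using Ī + A·d² with d = y − 3.0802:
  bottom plate: d = -2.6052 in → contributes +57.3688 in⁴
  web plate: d = 1.6698 in → contributes +28.8859 in⁴
  top plate: d = 5.9948 in → contributes +90.7943 in⁴
  hole: d = -2.6052 in → contributes −0.854147 in⁴
Total I = 176.195 in⁴.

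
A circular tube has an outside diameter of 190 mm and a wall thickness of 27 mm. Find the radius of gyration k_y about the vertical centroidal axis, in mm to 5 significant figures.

Split into non-overlapping primitives; take the origin at the lower-left of the bounding box.
Outer circle: ⌀190, A = 28352.87 mm², x = 95 mm, Ī = 63 971 171 mm⁴.
Bore (subtracted): ⌀136, A = 14526.72 mm², x = 95 mm, Ī = 16 792 893 mm⁴.
By symmetry the centroid is at mid-width, x̄ = 95 mm.
All pieces are centred on the vertical centroidal axis, so I = ΣĪ (holes subtracted) = 47 178 278 mm⁴.
Radius of gyration: k = √(I/A) = √(47 178 278 / 13826.15) = 58.41447 mm.

k_y ≈ 58.414 mm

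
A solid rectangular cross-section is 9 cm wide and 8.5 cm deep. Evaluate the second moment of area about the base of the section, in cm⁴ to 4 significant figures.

I_base ≈ 1842 cm⁴

The section: 9 × 8.5, A = 76.5 cm², y = 4.25 cm, Ī = 460.594 cm⁴.
Transfer it to a horizontal axis along the bottom face using Ī + A·d² with d = y − 0:
  the section: d = 4.25 cm → contributes +1842.38 cm⁴
Total I = 1842.38 cm⁴.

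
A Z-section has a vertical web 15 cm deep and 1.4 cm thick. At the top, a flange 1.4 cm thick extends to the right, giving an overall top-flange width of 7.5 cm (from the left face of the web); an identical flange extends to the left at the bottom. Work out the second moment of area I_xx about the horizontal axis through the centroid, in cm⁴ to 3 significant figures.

Decompose the section into non-overlapping parts with the origin at the bottom-left of its bounding rectangle.
Web: 1.4 × 15, A = 21 cm², y = 7.5 cm, Ī = 393.75 cm⁴.
Top flange (beyond web): 6.1 × 1.4, A = 8.54 cm², y = 14.3 cm, Ī = 1.3949 cm⁴.
Bottom flange (beyond web): 6.1 × 1.4, A = 8.54 cm², y = 0.7 cm, Ī = 1.3949 cm⁴.
Centroid: ȳ = ΣA·y / ΣA = 7.5 cm.
Transfer each piece to the horizontal axis through the centroid using Ī + A·d² with d = y − 7.5:
  web: d = 0 cm → contributes +393.75 cm⁴
  top flange (beyond web): d = 6.8 cm → contributes +396.28 cm⁴
  bottom flange (beyond web): d = -6.8 cm → contributes +396.28 cm⁴
Total I = 1186.3 cm⁴.

I_xx ≈ 1190 cm⁴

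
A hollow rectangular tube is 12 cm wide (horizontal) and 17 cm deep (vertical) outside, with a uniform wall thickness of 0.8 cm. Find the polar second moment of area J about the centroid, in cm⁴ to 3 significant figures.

Decompose the section into non-overlapping parts with the origin at the bottom-left of its bounding rectangle.
Outer rectangle: 12 × 17, A = 204 cm², y = 8.5 cm, Ī = 4 913 cm⁴.
Inner void (subtracted): 10.4 × 15.4, A = 160.16 cm², y = 8.5 cm, Ī = 3165.3 cm⁴.
By symmetry the centroid is at mid-height, ȳ = 8.5 cm.
All pieces are centred on the centroidal x-axis, so I = ΣĪ (holes subtracted) = 1747.7 cm⁴.
Repeating about the centroidal y-axis gives I_y = 1004.4 cm⁴.
Polar second moment: J = I_x + I_y = 2752.1 cm⁴.

J ≈ 2750 cm⁴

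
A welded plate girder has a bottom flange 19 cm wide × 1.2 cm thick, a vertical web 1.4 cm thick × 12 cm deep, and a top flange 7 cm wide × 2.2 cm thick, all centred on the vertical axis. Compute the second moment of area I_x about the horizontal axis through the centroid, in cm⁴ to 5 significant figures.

I_x ≈ 1949.3 cm⁴

Treat the section as a set of non-overlapping primitives; coordinates are from the bounding-box lower-left.
Bottom plate: 19 × 1.2, A = 22.8 cm², y = 0.6 cm, Ī = 2.736 cm⁴.
Web plate: 1.4 × 12, A = 16.8 cm², y = 7.2 cm, Ī = 201.6 cm⁴.
Top plate: 7 × 2.2, A = 15.4 cm², y = 14.3 cm, Ī = 6.211333 cm⁴.
Centroid: ȳ = ΣA·y / ΣA = 6.452 cm.
Transfer each piece to the horizontal axis through the centroid using Ī + A·d² with d = y − 6.452:
  bottom plate: d = -5.852 cm → contributes +783.5426 cm⁴
  web plate: d = 0.748 cm → contributes +210.9997 cm⁴
  top plate: d = 7.848 cm → contributes +954.7143 cm⁴
Total I = 1949.257 cm⁴.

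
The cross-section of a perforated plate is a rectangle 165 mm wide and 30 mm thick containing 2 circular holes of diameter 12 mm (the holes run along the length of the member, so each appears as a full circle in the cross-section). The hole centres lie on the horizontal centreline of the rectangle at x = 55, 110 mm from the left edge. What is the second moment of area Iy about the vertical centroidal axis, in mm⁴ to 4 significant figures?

Iy ≈ 1.106 × 10⁷ mm⁴

Treat the section as a set of non-overlapping primitives; coordinates are from the bounding-box lower-left.
Plate: 165 × 30, A = 4 950 mm², x = 82.5 mm, Ī = 11 230 313 mm⁴.
Hole 1 (subtracted): ⌀12, A = 113.097 mm², x = 55 mm, Ī = 1017.88 mm⁴.
Hole 2 (subtracted): ⌀12, A = 113.097 mm², x = 110 mm, Ī = 1017.88 mm⁴.
By symmetry the centroid is at mid-width, x̄ = 82.5 mm.
Transfer each piece to the vertical centroidal axis using Ī + A·d² with d = x − 82.5:
  plate: d = 0 mm → contributes +11 230 313 mm⁴
  hole 1: d = -27.5 mm → contributes −86547.7 mm⁴
  hole 2: d = 27.5 mm → contributes −86547.7 mm⁴
Total I = 11 057 217 mm⁴.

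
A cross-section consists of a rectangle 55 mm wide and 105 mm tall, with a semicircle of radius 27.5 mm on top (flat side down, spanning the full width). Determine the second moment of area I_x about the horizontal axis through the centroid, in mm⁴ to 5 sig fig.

I_x ≈ 9.4258 × 10⁶ mm⁴

Split into non-overlapping primitives; take the origin at the lower-left of the bounding box.
Rectangular body: 55 × 105, A = 5 775 mm², y = 52.5 mm, Ī = 5 305 781 mm⁴.
Semicircular cap: semicircle r = 27.5, A = 1187.915 mm², y = 116.6714 mm, Ī = 62771.55 mm⁴.
Centroid: ȳ = ΣA·y / ΣA = 63.44802 mm.
Transfer each piece to the horizontal axis through the centroid using Ī + A·d² with d = y − 63.44802:
  rectangular body: d = -10.94802 mm → contributes +5 997 967 mm⁴
  semicircular cap: d = 53.22335 mm → contributes +3 427 807 mm⁴
Total I = 9 425 774 mm⁴.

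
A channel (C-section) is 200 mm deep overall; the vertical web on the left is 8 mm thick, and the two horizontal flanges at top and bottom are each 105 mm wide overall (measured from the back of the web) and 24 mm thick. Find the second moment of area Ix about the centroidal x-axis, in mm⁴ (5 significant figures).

Split into non-overlapping primitives; take the origin at the lower-left of the bounding box.
Web: 8 × 200, A = 1 600 mm², y = 100 mm, Ī = 5 333 333 mm⁴.
Top flange (beyond web): 97 × 24, A = 2 328 mm², y = 188 mm, Ī = 111 744 mm⁴.
Bottom flange (beyond web): 97 × 24, A = 2 328 mm², y = 12 mm, Ī = 111 744 mm⁴.
By symmetry the centroid is at mid-height, ȳ = 100 mm.
Transfer each piece to the centroidal x-axis using Ī + A·d² with d = y − 100:
  web: d = 0 mm → contributes +5 333 333 mm⁴
  top flange (beyond web): d = 88 mm → contributes +18 139 776 mm⁴
  bottom flange (beyond web): d = -88 mm → contributes +18 139 776 mm⁴
Total I = 41 612 885 mm⁴.

Ix ≈ 4.1613 × 10⁷ mm⁴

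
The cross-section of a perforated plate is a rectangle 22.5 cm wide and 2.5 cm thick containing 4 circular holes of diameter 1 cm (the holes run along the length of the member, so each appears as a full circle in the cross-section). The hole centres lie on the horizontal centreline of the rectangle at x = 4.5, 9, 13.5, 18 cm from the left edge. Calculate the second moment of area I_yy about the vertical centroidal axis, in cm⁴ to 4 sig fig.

Treat the section as a set of non-overlapping primitives; coordinates are from the bounding-box lower-left.
Plate: 22.5 × 2.5, A = 56.25 cm², x = 11.25 cm, Ī = 2373.05 cm⁴.
Hole 1 (subtracted): ⌀1, A = 0.785398 cm², x = 4.5 cm, Ī = 0.0490874 cm⁴.
Hole 2 (subtracted): ⌀1, A = 0.785398 cm², x = 9 cm, Ī = 0.0490874 cm⁴.
Hole 3 (subtracted): ⌀1, A = 0.785398 cm², x = 13.5 cm, Ī = 0.0490874 cm⁴.
Hole 4 (subtracted): ⌀1, A = 0.785398 cm², x = 18 cm, Ī = 0.0490874 cm⁴.
By symmetry the centroid is at mid-width, x̄ = 11.25 cm.
Transfer each piece to the vertical centroidal axis using Ī + A·d² with d = x − 11.25:
  plate: d = 0 cm → contributes +2373.05 cm⁴
  hole 1: d = -6.75 cm → contributes −35.8338 cm⁴
  hole 2: d = -2.25 cm → contributes −4.02517 cm⁴
  hole 3: d = 2.25 cm → contributes −4.02517 cm⁴
  hole 4: d = 6.75 cm → contributes −35.8338 cm⁴
Total I = 2293.33 cm⁴.

I_yy ≈ 2293 cm⁴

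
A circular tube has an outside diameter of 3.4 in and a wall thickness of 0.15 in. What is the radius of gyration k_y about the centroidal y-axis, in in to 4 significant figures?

k_y ≈ 1.150 in

Break the section into simple shapes (no overlaps), measuring from the bottom-left corner of the bounding box.
Outer circle: ⌀3.4, A = 9.0792 in², x = 1.7 in, Ī = 6.55972 in⁴.
Bore (subtracted): ⌀3.1, A = 7.54768 in², x = 1.7 in, Ī = 4.53332 in⁴.
By symmetry the centroid is at mid-width, x̄ = 1.7 in.
All pieces are centred on the centroidal y-axis, so I = ΣĪ (holes subtracted) = 2.0264 in⁴.
Radius of gyration: k = √(I/A) = √(2.0264 / 1.53153) = 1.15027 in.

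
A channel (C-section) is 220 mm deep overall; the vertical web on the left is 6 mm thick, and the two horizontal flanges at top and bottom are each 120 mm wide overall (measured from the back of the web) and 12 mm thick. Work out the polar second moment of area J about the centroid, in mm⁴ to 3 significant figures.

Split into non-overlapping primitives; take the origin at the lower-left of the bounding box.
Web: 6 × 220, A = 1 320 mm², y = 110 mm, Ī = 5 324 000 mm⁴.
Top flange (beyond web): 114 × 12, A = 1 368 mm², y = 214 mm, Ī = 16 416 mm⁴.
Bottom flange (beyond web): 114 × 12, A = 1 368 mm², y = 6 mm, Ī = 16 416 mm⁴.
By symmetry the centroid is at mid-height, ȳ = 110 mm.
Transfer each piece to the centroidal x-axis using Ī + A·d² with d = y − 110:
  web: d = 0 mm → contributes +5 324 000 mm⁴
  top flange (beyond web): d = 104 mm → contributes +14 812 704 mm⁴
  bottom flange (beyond web): d = -104 mm → contributes +14 812 704 mm⁴
Total I = 34 949 408 mm⁴.
For the y-axis: x̄ = 43.473 mm.
Repeating about the centroidal y-axis gives I_y = 6 172 539 mm⁴.
Polar second moment: J = I_x + I_y = 41 121 947 mm⁴.

J ≈ 4.11 × 10⁷ mm⁴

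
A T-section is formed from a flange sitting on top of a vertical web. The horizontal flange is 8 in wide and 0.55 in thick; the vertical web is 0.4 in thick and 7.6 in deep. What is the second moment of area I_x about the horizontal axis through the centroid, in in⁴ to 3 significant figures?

I_x ≈ 44.6 in⁴

Decompose the section into non-overlapping parts with the origin at the bottom-left of its bounding rectangle.
Flange: 8 × 0.55, A = 4.4 in², y = 7.875 in, Ī = 0.11092 in⁴.
Web: 0.4 × 7.6, A = 3.04 in², y = 3.8 in, Ī = 14.633 in⁴.
Centroid: ȳ = ΣA·y / ΣA = 6.2099 in.
Transfer each piece to the horizontal axis through the centroid using Ī + A·d² with d = y − 6.2099:
  flange: d = 1.6651 in → contributes +12.309 in⁴
  web: d = -2.4099 in → contributes +32.288 in⁴
Total I = 44.598 in⁴.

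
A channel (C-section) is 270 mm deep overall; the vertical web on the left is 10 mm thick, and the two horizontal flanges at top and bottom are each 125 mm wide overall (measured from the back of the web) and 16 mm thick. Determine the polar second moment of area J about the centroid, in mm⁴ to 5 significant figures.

Treat the section as a set of non-overlapping primitives; coordinates are from the bounding-box lower-left.
Web: 10 × 270, A = 2 700 mm², y = 135 mm, Ī = 16 402 500 mm⁴.
Top flange (beyond web): 115 × 16, A = 1 840 mm², y = 262 mm, Ī = 39253.33 mm⁴.
Bottom flange (beyond web): 115 × 16, A = 1 840 mm², y = 8 mm, Ī = 39253.33 mm⁴.
By symmetry the centroid is at mid-height, ȳ = 135 mm.
Transfer each piece to the centroidal x-axis using Ī + A·d² with d = y − 135:
  web: d = 0 mm → contributes +16 402 500 mm⁴
  top flange (beyond web): d = 127 mm → contributes +29 716 613 mm⁴
  bottom flange (beyond web): d = -127 mm → contributes +29 716 613 mm⁴
Total I = 75 835 727 mm⁴.
For the y-axis: x̄ = 41.05016 mm.
Repeating about the centroidal y-axis gives I_y = 10 161 631 mm⁴.
Polar second moment: J = I_x + I_y = 85 997 357 mm⁴.

J ≈ 8.5997 × 10⁷ mm⁴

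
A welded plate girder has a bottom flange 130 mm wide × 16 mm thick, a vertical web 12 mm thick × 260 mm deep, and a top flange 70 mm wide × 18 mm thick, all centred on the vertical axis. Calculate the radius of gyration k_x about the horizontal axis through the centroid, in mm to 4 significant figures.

Split into non-overlapping primitives; take the origin at the lower-left of the bounding box.
Bottom plate: 130 × 16, A = 2 080 mm², y = 8 mm, Ī = 44373.3 mm⁴.
Web plate: 12 × 260, A = 3 120 mm², y = 146 mm, Ī = 17 576 000 mm⁴.
Top plate: 70 × 18, A = 1 260 mm², y = 285 mm, Ī = 34 020 mm⁴.
Centroid: ȳ = ΣA·y / ΣA = 128.678 mm.
Transfer each piece to the horizontal axis through the centroid using Ī + A·d² with d = y − 128.678:
  bottom plate: d = -120.678 mm → contributes +30 335 796 mm⁴
  web plate: d = 17.322 mm → contributes +18 512 159 mm⁴
  top plate: d = 156.322 mm → contributes +30 824 088 mm⁴
Total I = 79 672 044 mm⁴.
Radius of gyration: k = √(I/A) = √(79 672 044 / 6 460) = 111.055 mm.

k_x ≈ 111.1 mm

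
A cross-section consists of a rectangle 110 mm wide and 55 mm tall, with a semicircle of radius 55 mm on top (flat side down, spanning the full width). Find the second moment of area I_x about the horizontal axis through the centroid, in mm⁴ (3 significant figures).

Split into non-overlapping primitives; take the origin at the lower-left of the bounding box.
Rectangular body: 110 × 55, A = 6 050 mm², y = 27.5 mm, Ī = 1 525 104 mm⁴.
Semicircular cap: semicircle r = 55, A = 4751.7 mm², y = 78.343 mm, Ī = 1 004 345 mm⁴.
Centroid: ȳ = ΣA·y / ΣA = 49.866 mm.
Transfer each piece to the horizontal axis through the centroid using Ī + A·d² with d = y − 49.866:
  rectangular body: d = -22.366 mm → contributes +4 551 478 mm⁴
  semicircular cap: d = 28.477 mm → contributes +4 857 644 mm⁴
Total I = 9 409 122 mm⁴.

I_x ≈ 9.41 × 10⁶ mm⁴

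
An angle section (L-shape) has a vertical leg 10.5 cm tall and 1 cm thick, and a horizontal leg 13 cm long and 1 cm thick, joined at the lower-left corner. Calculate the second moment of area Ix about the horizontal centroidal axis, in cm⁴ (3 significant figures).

Decompose the section into non-overlapping parts with the origin at the bottom-left of its bounding rectangle.
Vertical leg: 1 × 10.5, A = 10.5 cm², y = 5.25 cm, Ī = 96.469 cm⁴.
Horizontal leg (remainder): 12 × 1, A = 12 cm², y = 0.5 cm, Ī = 1 cm⁴.
Centroid: ȳ = ΣA·y / ΣA = 2.7167 cm.
Transfer each piece to the horizontal centroidal axis using Ī + A·d² with d = y − 2.7167:
  vertical leg: d = 2.5333 cm → contributes +163.86 cm⁴
  horizontal leg (remainder): d = -2.2167 cm → contributes +59.963 cm⁴
Total I = 223.82 cm⁴.

Ix ≈ 224 cm⁴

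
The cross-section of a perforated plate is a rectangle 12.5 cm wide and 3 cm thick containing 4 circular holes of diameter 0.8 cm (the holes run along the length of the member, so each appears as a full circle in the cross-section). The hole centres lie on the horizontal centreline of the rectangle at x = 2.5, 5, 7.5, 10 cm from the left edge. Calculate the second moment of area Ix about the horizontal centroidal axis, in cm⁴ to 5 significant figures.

Ix ≈ 28.045 cm⁴

Treat the section as a set of non-overlapping primitives; coordinates are from the bounding-box lower-left.
Plate: 12.5 × 3, A = 37.5 cm², y = 1.5 cm, Ī = 28.125 cm⁴.
Hole 1 (subtracted): ⌀0.8, A = 0.5026548 cm², y = 1.5 cm, Ī = 0.02010619 cm⁴.
Hole 2 (subtracted): ⌀0.8, A = 0.5026548 cm², y = 1.5 cm, Ī = 0.02010619 cm⁴.
Hole 3 (subtracted): ⌀0.8, A = 0.5026548 cm², y = 1.5 cm, Ī = 0.02010619 cm⁴.
Hole 4 (subtracted): ⌀0.8, A = 0.5026548 cm², y = 1.5 cm, Ī = 0.02010619 cm⁴.
By symmetry the centroid is at mid-height, ȳ = 1.5 cm.
All pieces are centred on the horizontal centroidal axis, so I = ΣĪ (holes subtracted) = 28.04458 cm⁴.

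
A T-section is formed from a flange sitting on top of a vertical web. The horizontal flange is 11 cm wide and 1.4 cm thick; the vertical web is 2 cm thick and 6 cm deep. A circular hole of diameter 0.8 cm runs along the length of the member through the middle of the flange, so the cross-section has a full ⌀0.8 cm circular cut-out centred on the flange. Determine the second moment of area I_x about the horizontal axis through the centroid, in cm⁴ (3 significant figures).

Treat the section as a set of non-overlapping primitives; coordinates are from the bounding-box lower-left.
Flange: 11 × 1.4, A = 15.4 cm², y = 6.7 cm, Ī = 2.5153 cm⁴.
Web: 2 × 6, A = 12 cm², y = 3 cm, Ī = 36 cm⁴.
Hole (subtracted): ⌀0.8, A = 0.50265 cm², y = 6.7 cm, Ī = 0.020106 cm⁴.
Centroid: ȳ = ΣA·y / ΣA = 5.0493 cm.
Transfer each piece to the horizontal axis through the centroid using Ī + A·d² with d = y − 5.0493:
  flange: d = 1.6507 cm → contributes +44.478 cm⁴
  web: d = -2.0493 cm → contributes +86.395 cm⁴
  hole: d = 1.6507 cm → contributes −1.3898 cm⁴
Total I = 129.48 cm⁴.

I_x ≈ 129 cm⁴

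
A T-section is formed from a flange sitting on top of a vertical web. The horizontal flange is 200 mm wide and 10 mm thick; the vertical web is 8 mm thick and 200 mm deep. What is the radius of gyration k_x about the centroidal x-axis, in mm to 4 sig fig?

k_x ≈ 64.87 mm

Decompose the section into non-overlapping parts with the origin at the bottom-left of its bounding rectangle.
Flange: 200 × 10, A = 2 000 mm², y = 205 mm, Ī = 16666.7 mm⁴.
Web: 8 × 200, A = 1 600 mm², y = 100 mm, Ī = 5 333 333 mm⁴.
Centroid: ȳ = ΣA·y / ΣA = 158.333 mm.
Transfer each piece to the centroidal x-axis using Ī + A·d² with d = y − 158.333:
  flange: d = 46.6667 mm → contributes +4 372 222 mm⁴
  web: d = -58.3333 mm → contributes +10 777 778 mm⁴
Total I = 15 150 000 mm⁴.
Radius of gyration: k = √(I/A) = √(15 150 000 / 3 600) = 64.8717 mm.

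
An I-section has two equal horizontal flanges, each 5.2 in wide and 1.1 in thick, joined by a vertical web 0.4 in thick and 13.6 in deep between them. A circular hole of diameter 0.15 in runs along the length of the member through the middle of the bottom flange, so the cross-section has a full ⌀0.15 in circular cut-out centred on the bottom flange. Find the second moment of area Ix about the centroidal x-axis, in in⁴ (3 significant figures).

Split into non-overlapping primitives; take the origin at the lower-left of the bounding box.
Bottom flange: 5.2 × 1.1, A = 5.72 in², y = 0.55 in, Ī = 0.57677 in⁴.
Web: 0.4 × 13.6, A = 5.44 in², y = 7.9 in, Ī = 83.849 in⁴.
Top flange: 5.2 × 1.1, A = 5.72 in², y = 15.25 in, Ī = 0.57677 in⁴.
Hole (subtracted): ⌀0.15, A = 0.017671 in², y = 0.55 in, Ī = 0.00002485 in⁴.
Centroid: ȳ = ΣA·y / ΣA = 7.9077 in.
Transfer each piece to the centroidal x-axis using Ī + A·d² with d = y − 7.9077:
  bottom flange: d = -7.3577 in → contributes +310.23 in⁴
  web: d = -0.0077027 in → contributes +83.849 in⁴
  top flange: d = 7.3423 in → contributes +308.94 in⁴
  hole: d = -7.3577 in → contributes −0.95668 in⁴
Total I = 702.06 in⁴.

Ix ≈ 702 in⁴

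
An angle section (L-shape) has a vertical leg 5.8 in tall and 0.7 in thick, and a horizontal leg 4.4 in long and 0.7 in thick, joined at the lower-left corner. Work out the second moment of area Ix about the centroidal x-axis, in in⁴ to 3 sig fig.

Ix ≈ 21.8 in⁴

Split into non-overlapping primitives; take the origin at the lower-left of the bounding box.
Vertical leg: 0.7 × 5.8, A = 4.06 in², y = 2.9 in, Ī = 11.382 in⁴.
Horizontal leg (remainder): 3.7 × 0.7, A = 2.59 in², y = 0.35 in, Ī = 0.10576 in⁴.
Centroid: ȳ = ΣA·y / ΣA = 1.9068 in.
Transfer each piece to the centroidal x-axis using Ī + A·d² with d = y − 1.9068:
  vertical leg: d = 0.99316 in → contributes +15.386 in⁴
  horizontal leg (remainder): d = -1.5568 in → contributes +6.3833 in⁴
Total I = 21.769 in⁴.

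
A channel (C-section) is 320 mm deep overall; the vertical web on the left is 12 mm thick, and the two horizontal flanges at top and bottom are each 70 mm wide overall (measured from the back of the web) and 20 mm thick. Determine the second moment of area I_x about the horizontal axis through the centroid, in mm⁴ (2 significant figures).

I_x ≈ 8.5 × 10⁷ mm⁴

Decompose the section into non-overlapping parts with the origin at the bottom-left of its bounding rectangle.
Web: 12 × 320, A = 3 840 mm², y = 160 mm, Ī = 32 768 000 mm⁴.
Top flange (beyond web): 58 × 20, A = 1 160 mm², y = 310 mm, Ī = 38 667 mm⁴.
Bottom flange (beyond web): 58 × 20, A = 1 160 mm², y = 10 mm, Ī = 38 667 mm⁴.
By symmetry the centroid is at mid-height, ȳ = 160 mm.
Transfer each piece to the horizontal axis through the centroid using Ī + A·d² with d = y − 160:
  web: d = 0 mm → contributes +32 768 000 mm⁴
  top flange (beyond web): d = 150 mm → contributes +26 138 667 mm⁴
  bottom flange (beyond web): d = -150 mm → contributes +26 138 667 mm⁴
Total I = 85 045 333 mm⁴.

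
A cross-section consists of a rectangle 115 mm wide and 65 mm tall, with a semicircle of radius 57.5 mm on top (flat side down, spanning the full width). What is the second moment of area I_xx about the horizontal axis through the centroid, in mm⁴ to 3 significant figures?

Treat the section as a set of non-overlapping primitives; coordinates are from the bounding-box lower-left.
Rectangular body: 115 × 65, A = 7 475 mm², y = 32.5 mm, Ī = 2 631 823 mm⁴.
Semicircular cap: semicircle r = 57.5, A = 5193.4 mm², y = 89.404 mm, Ī = 1 199 785 mm⁴.
Centroid: ȳ = ΣA·y / ΣA = 55.828 mm.
Transfer each piece to the horizontal axis through the centroid using Ī + A·d² with d = y − 55.828:
  rectangular body: d = -23.328 mm → contributes +6 699 604 mm⁴
  semicircular cap: d = 33.576 mm → contributes +7 054 601 mm⁴
Total I = 13 754 205 mm⁴.

I_xx ≈ 1.38 × 10⁷ mm⁴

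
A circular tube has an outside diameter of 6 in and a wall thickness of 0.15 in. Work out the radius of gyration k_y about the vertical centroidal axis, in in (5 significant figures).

k_y ≈ 2.0690 in

Break the section into simple shapes (no overlaps), measuring from the bottom-left corner of the bounding box.
Outer circle: ⌀6, A = 28.27433 in², x = 3 in, Ī = 63.61725 in⁴.
Bore (subtracted): ⌀5.7, A = 25.51759 in², x = 3 in, Ī = 51.81665 in⁴.
By symmetry the centroid is at mid-width, x̄ = 3 in.
All pieces are centred on the vertical centroidal axis, so I = ΣĪ (holes subtracted) = 11.8006 in⁴.
Radius of gyration: k = √(I/A) = √(11.8006 / 2.756748) = 2.068967 in.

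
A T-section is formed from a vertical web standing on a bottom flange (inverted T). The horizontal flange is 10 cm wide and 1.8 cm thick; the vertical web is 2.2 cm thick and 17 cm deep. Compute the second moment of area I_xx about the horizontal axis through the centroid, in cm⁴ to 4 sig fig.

Decompose the section into non-overlapping parts with the origin at the bottom-left of its bounding rectangle.
Flange: 10 × 1.8, A = 18 cm², y = 0.9 cm, Ī = 4.86 cm⁴.
Web: 2.2 × 17, A = 37.4 cm², y = 10.3 cm, Ī = 900.717 cm⁴.
Centroid: ȳ = ΣA·y / ΣA = 7.24585 cm.
Transfer each piece to the horizontal axis through the centroid using Ī + A·d² with d = y − 7.24585:
  flange: d = -6.34585 cm → contributes +729.716 cm⁴
  web: d = 3.05415 cm → contributes +1249.58 cm⁴
Total I = 1979.29 cm⁴.

I_xx ≈ 1979 cm⁴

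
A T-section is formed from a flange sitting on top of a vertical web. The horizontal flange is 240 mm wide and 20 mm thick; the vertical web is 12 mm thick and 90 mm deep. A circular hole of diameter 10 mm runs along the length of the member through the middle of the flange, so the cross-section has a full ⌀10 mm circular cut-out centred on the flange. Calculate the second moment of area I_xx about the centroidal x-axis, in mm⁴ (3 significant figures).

Break the section into simple shapes (no overlaps), measuring from the bottom-left corner of the bounding box.
Flange: 240 × 20, A = 4 800 mm², y = 100 mm, Ī = 160 000 mm⁴.
Web: 12 × 90, A = 1 080 mm², y = 45 mm, Ī = 729 000 mm⁴.
Hole (subtracted): ⌀10, A = 78.54 mm², y = 100 mm, Ī = 490.87 mm⁴.
Centroid: ȳ = ΣA·y / ΣA = 89.761 mm.
Transfer each piece to the centroidal x-axis using Ī + A·d² with d = y − 89.761:
  flange: d = 10.239 mm → contributes +663 199 mm⁴
  web: d = -44.761 mm → contributes +2 892 850 mm⁴
  hole: d = 10.239 mm → contributes −8724.4 mm⁴
Total I = 3 547 324 mm⁴.

I_xx ≈ 3.55 × 10⁶ mm⁴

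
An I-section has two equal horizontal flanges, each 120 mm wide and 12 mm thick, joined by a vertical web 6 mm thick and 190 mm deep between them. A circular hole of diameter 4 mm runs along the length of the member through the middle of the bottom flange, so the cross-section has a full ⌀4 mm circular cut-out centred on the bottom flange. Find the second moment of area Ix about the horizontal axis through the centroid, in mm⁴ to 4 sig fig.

Ix ≈ 3.271 × 10⁷ mm⁴

Split into non-overlapping primitives; take the origin at the lower-left of the bounding box.
Bottom flange: 120 × 12, A = 1 440 mm², y = 6 mm, Ī = 17 280 mm⁴.
Web: 6 × 190, A = 1 140 mm², y = 107 mm, Ī = 3 429 500 mm⁴.
Top flange: 120 × 12, A = 1 440 mm², y = 208 mm, Ī = 17 280 mm⁴.
Hole (subtracted): ⌀4, A = 12.5664 mm², y = 6 mm, Ī = 12.5664 mm⁴.
Centroid: ȳ = ΣA·y / ΣA = 107.317 mm.
Transfer each piece to the horizontal axis through the centroid using Ī + A·d² with d = y − 107.317:
  bottom flange: d = -101.317 mm → contributes +14 798 990 mm⁴
  web: d = -0.316712 mm → contributes +3 429 614 mm⁴
  top flange: d = 100.683 mm → contributes +14 614 739 mm⁴
  hole: d = -101.317 mm → contributes −129 007 mm⁴
Total I = 32 714 336 mm⁴.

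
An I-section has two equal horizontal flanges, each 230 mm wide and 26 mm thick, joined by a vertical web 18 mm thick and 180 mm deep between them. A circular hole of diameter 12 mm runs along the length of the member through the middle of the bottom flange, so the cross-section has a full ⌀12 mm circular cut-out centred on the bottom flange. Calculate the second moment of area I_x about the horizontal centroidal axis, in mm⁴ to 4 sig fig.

Break the section into simple shapes (no overlaps), measuring from the bottom-left corner of the bounding box.
Bottom flange: 230 × 26, A = 5 980 mm², y = 13 mm, Ī = 336 873 mm⁴.
Web: 18 × 180, A = 3 240 mm², y = 116 mm, Ī = 8 748 000 mm⁴.
Top flange: 230 × 26, A = 5 980 mm², y = 219 mm, Ī = 336 873 mm⁴.
Hole (subtracted): ⌀12, A = 113.097 mm², y = 13 mm, Ī = 1017.88 mm⁴.
Centroid: ȳ = ΣA·y / ΣA = 116.772 mm.
Transfer each piece to the horizontal centroidal axis using Ī + A·d² with d = y − 116.772:
  bottom flange: d = -103.772 mm → contributes +64 733 428 mm⁴
  web: d = -0.772128 mm → contributes +8 749 932 mm⁴
  top flange: d = 102.228 mm → contributes +62 831 089 mm⁴
  hole: d = -103.772 mm → contributes −1 218 924 mm⁴
Total I = 135 095 525 mm⁴.

I_x ≈ 1.351 × 10⁸ mm⁴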